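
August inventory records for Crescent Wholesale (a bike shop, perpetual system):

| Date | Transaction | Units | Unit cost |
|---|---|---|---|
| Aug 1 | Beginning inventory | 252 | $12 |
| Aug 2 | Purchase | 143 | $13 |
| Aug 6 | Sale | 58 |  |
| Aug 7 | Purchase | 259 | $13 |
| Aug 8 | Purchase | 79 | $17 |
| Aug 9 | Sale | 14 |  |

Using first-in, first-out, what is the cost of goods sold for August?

Aug 6, 58 sold [FIFO — oldest first]: 58 @ $12 = $696
Aug 9, 14 sold [FIFO — oldest first]: 14 @ $12 = $168
Total COGS = $696 + $168 = $864
Ending inventory: 180 @ $12 + 143 @ $13 + 259 @ $13 + 79 @ $17 = $8,729
Check: goods available $9,593 = COGS $864 + ending $8,729

COGS = $864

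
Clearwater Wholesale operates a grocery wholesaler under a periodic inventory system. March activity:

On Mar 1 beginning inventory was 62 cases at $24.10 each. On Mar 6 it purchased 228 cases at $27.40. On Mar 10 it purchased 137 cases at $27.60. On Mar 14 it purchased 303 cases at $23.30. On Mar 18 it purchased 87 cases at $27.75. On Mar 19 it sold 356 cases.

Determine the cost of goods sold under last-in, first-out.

COGS = $8,681.95

Mar 19, 356 sold [LIFO — newest first]: 87 @ $27.75 + 269 @ $23.30 = $8,681.95
Ending inventory: 62 @ $24.10 + 228 @ $27.40 + 137 @ $27.60 + 34 @ $23.30 = $12,314.80
Check: goods available $20,996.75 = COGS $8,681.95 + ending $12,314.80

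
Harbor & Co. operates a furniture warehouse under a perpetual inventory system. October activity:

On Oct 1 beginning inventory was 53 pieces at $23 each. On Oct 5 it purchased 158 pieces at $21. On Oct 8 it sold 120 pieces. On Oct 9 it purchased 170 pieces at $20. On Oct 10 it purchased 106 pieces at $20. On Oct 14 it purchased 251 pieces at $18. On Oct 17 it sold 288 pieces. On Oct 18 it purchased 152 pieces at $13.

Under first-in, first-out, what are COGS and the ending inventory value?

Oct 8, 120 sold [FIFO — oldest first]: 53 @ $23 + 67 @ $21 = $2,626
Oct 17, 288 sold [FIFO — oldest first]: 91 @ $21 + 170 @ $20 + 27 @ $20 = $5,851
Total COGS = $2,626 + $5,851 = $8,477
Ending inventory: 79 @ $20 + 251 @ $18 + 152 @ $13 = $8,074

COGS = $8,477; ending inventory = $8,074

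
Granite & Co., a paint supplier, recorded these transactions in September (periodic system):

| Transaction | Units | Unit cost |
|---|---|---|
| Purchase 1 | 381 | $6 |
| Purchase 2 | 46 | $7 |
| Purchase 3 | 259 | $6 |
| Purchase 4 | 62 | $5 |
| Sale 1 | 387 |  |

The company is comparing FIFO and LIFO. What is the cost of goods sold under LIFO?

COGS = $2,306

FIFO COGS: 381 @ $6 + 6 @ $7 = $2,328
LIFO COGS: 62 @ $5 + 259 @ $6 + 46 @ $7 + 20 @ $6 = $2,306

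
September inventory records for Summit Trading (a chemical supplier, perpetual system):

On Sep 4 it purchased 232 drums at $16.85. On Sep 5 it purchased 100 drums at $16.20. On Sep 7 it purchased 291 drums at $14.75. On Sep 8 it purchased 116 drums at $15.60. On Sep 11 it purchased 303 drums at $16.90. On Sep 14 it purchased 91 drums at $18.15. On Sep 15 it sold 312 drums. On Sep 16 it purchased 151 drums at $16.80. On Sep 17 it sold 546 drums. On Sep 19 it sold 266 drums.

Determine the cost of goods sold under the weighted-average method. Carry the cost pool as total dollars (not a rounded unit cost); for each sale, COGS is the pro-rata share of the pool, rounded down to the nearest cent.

After Sep 4: 232 on hand, pool $3,909.20 (≈ $16.8500 each)
After Sep 5: 332 on hand, pool $5,529.20 (≈ $16.6542 each)
After Sep 7: 623 on hand, pool $9,821.45 (≈ $15.7648 each)
After Sep 8: 739 on hand, pool $11,631.05 (≈ $15.7389 each)
After Sep 11: 1042 on hand, pool $16,751.75 (≈ $16.0765 each)
After Sep 14: 1133 on hand, pool $18,403.40 (≈ $16.2431 each)
Sep 15, sell 312: 312/1133 × $18,403.40 → $5,067.83
After Sep 16: 972 on hand, pool $15,872.37 (≈ $16.3296 each)
Sep 17, sell 546: 546/972 × $15,872.37 → $8,915.96
Sep 19, sell 266: 266/426 × $6,956.41 → $4,343.67
Total COGS = $5,067.83 + $8,915.96 + $4,343.67 = $18,327.46
Ending inventory (cost pool remaining) = $2,612.74

COGS = $18,327.46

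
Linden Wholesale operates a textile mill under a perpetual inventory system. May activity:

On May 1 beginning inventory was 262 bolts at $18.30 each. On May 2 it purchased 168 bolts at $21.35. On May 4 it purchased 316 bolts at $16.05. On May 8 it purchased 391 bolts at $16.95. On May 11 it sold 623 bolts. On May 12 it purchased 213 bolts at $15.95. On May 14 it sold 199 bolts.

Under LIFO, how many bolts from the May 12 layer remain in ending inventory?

14

May 11, 623 sold [LIFO — newest first]: 391 @ $16.95 + 232 @ $16.05 = $10,351.05
May 14, 199 sold [LIFO — newest first]: 199 @ $15.95 = $3,174.05
Total COGS = $10,351.05 + $3,174.05 = $13,525.10
Ending inventory: 262 @ $18.30 + 168 @ $21.35 + 84 @ $16.05 + 14 @ $15.95 = $9,952.90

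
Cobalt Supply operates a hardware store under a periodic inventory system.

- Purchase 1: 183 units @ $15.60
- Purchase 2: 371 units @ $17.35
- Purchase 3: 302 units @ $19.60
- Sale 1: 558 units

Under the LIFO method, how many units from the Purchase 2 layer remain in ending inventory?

115

Sale 1 (558) [LIFO — newest first]: 302 @ $19.60 + 256 @ $17.35 = $10,360.80
Ending inventory: 183 @ $15.60 + 115 @ $17.35 = $4,850.05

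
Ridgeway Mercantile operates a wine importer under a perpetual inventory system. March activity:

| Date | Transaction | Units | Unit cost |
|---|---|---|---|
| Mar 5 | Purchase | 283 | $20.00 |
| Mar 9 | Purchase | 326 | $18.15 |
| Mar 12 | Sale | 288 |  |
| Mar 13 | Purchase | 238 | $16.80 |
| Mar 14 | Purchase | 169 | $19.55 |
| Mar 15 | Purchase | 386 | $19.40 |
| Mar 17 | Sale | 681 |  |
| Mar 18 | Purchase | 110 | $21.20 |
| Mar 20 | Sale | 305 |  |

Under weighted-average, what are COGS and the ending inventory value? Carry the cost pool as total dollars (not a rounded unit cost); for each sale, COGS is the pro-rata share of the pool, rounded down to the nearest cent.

COGS = $24,118.11; ending inventory = $4,581.54

After Mar 5: 283 on hand, pool $5,660.00 (≈ $20.0000 each)
After Mar 9: 609 on hand, pool $11,576.90 (≈ $19.0097 each)
Mar 12, sell 288: 288/609 × $11,576.90 → $5,474.79
After Mar 13: 559 on hand, pool $10,100.51 (≈ $18.0689 each)
After Mar 14: 728 on hand, pool $13,404.46 (≈ $18.4127 each)
After Mar 15: 1114 on hand, pool $20,892.86 (≈ $18.7548 each)
Mar 17, sell 681: 681/1114 × $20,892.86 → $12,772.02
After Mar 18: 543 on hand, pool $10,452.84 (≈ $19.2502 each)
Mar 20, sell 305: 305/543 × $10,452.84 → $5,871.30
Total COGS = $5,474.79 + $12,772.02 + $5,871.30 = $24,118.11
Ending inventory (cost pool remaining) = $4,581.54
Check: goods available $28,699.65 = COGS $24,118.11 + ending $4,581.54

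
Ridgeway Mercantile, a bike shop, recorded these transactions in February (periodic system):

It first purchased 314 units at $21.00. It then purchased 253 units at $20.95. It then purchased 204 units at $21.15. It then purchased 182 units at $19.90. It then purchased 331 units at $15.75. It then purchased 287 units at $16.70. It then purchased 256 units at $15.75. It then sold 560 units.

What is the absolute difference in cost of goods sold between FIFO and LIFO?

FIFO COGS: 314 @ $21.00 + 246 @ $20.95 = $11,747.70
LIFO COGS: 256 @ $15.75 + 287 @ $16.70 + 17 @ $15.75 = $9,092.65
Difference = |$11,747.70 − $9,092.65| = $2,655.05

$2,655.05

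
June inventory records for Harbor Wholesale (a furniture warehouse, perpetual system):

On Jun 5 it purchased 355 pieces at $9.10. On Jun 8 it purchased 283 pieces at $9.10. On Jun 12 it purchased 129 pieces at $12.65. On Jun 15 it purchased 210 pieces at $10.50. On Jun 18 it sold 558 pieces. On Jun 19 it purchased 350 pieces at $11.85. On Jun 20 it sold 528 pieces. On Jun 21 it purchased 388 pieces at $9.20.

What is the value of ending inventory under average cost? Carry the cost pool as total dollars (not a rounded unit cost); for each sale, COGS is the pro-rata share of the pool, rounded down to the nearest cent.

After Jun 5: 355 on hand, pool $3,230.50 (≈ $9.1000 each)
After Jun 8: 638 on hand, pool $5,805.80 (≈ $9.1000 each)
After Jun 12: 767 on hand, pool $7,437.65 (≈ $9.6971 each)
After Jun 15: 977 on hand, pool $9,642.65 (≈ $9.8697 each)
Jun 18, sell 558: 558/977 × $9,642.65 → $5,507.26
After Jun 19: 769 on hand, pool $8,282.89 (≈ $10.7710 each)
Jun 20, sell 528: 528/769 × $8,282.89 → $5,687.08
After Jun 21: 629 on hand, pool $6,165.41 (≈ $9.8019 each)
Total COGS = $5,507.26 + $5,687.08 = $11,194.34
Ending inventory (cost pool remaining) = $6,165.41

Ending inventory = $6,165.41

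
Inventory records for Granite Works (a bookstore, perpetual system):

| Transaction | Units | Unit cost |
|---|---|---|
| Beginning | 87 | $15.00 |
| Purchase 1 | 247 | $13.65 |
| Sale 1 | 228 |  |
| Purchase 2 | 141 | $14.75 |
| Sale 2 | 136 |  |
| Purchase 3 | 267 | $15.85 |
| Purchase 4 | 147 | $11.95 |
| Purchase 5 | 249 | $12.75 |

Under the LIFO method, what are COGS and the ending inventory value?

COGS = $5,118.20; ending inventory = $10,801.45

Sale 1 (228) [LIFO — newest first]: 228 @ $13.65 = $3,112.20
Sale 2 (136) [LIFO — newest first]: 136 @ $14.75 = $2,006.00
Total COGS = $3,112.20 + $2,006.00 = $5,118.20
Ending inventory: 87 @ $15.00 + 19 @ $13.65 + 5 @ $14.75 + 267 @ $15.85 + 147 @ $11.95 + 249 @ $12.75 = $10,801.45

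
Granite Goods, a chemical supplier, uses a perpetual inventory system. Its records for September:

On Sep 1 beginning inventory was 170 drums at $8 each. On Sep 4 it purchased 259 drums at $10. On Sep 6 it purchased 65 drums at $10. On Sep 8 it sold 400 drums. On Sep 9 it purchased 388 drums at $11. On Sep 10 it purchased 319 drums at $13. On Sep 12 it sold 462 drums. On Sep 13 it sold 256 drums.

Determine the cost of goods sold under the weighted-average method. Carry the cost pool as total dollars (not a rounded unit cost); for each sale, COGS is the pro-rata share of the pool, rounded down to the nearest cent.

After Sep 1: 170 on hand, pool $1,360.00 (≈ $8.0000 each)
After Sep 4: 429 on hand, pool $3,950.00 (≈ $9.2075 each)
After Sep 6: 494 on hand, pool $4,600.00 (≈ $9.3117 each)
Sep 8, sell 400: 400/494 × $4,600.00 → $3,724.69
After Sep 9: 482 on hand, pool $5,143.31 (≈ $10.6708 each)
After Sep 10: 801 on hand, pool $9,290.31 (≈ $11.5984 each)
Sep 12, sell 462: 462/801 × $9,290.31 → $5,358.45
Sep 13, sell 256: 256/339 × $3,931.86 → $2,969.19
Total COGS = $3,724.69 + $5,358.45 + $2,969.19 = $12,052.33
Ending inventory (cost pool remaining) = $962.67

COGS = $12,052.33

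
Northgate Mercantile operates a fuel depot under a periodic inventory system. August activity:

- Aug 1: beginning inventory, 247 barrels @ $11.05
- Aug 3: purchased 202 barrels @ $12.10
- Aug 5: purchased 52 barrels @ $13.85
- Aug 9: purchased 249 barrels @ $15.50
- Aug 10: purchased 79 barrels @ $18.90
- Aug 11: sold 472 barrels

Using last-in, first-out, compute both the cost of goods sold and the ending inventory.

COGS = $7,186.00; ending inventory = $4,060.35

Aug 11, 472 sold [LIFO — newest first]: 79 @ $18.90 + 249 @ $15.50 + 52 @ $13.85 + 92 @ $12.10 = $7,186.00
Ending inventory: 247 @ $11.05 + 110 @ $12.10 = $4,060.35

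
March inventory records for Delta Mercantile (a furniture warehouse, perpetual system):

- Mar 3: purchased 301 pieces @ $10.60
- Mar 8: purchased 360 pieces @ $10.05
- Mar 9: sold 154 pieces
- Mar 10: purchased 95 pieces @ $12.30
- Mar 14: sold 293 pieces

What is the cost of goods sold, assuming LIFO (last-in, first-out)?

Mar 9, 154 sold [LIFO — newest first]: 154 @ $10.05 = $1,547.70
Mar 14, 293 sold [LIFO — newest first]: 95 @ $12.30 + 198 @ $10.05 = $3,158.40
Total COGS = $1,547.70 + $3,158.40 = $4,706.10
Ending inventory: 301 @ $10.60 + 8 @ $10.05 = $3,271.00

COGS = $4,706.10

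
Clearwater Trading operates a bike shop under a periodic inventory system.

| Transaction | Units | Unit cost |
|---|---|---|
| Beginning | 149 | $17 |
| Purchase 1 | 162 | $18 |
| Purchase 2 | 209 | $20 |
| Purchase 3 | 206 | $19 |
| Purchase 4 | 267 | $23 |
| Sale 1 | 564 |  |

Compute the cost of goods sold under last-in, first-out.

Sale 1 (564) [LIFO — newest first]: 267 @ $23 + 206 @ $19 + 91 @ $20 = $11,875
Ending inventory: 149 @ $17 + 162 @ $18 + 118 @ $20 = $7,809
Check: goods available $19,684 = COGS $11,875 + ending $7,809

COGS = $11,875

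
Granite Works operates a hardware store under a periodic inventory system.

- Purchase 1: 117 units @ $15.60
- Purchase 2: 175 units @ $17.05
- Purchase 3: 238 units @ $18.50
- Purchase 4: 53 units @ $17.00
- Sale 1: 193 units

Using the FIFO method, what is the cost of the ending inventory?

Sale 1 (193) [FIFO — oldest first]: 117 @ $15.60 + 76 @ $17.05 = $3,121.00
Ending inventory: 99 @ $17.05 + 238 @ $18.50 + 53 @ $17.00 = $6,991.95
Check: goods available $10,112.95 = COGS $3,121.00 + ending $6,991.95

Ending inventory = $6,991.95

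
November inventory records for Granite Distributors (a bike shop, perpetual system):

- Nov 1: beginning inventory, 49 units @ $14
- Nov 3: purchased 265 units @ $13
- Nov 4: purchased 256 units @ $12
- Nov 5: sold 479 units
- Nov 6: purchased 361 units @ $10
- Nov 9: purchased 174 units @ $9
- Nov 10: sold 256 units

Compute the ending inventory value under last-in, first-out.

Nov 5, 479 sold [LIFO — newest first]: 256 @ $12 + 223 @ $13 = $5,971
Nov 10, 256 sold [LIFO — newest first]: 174 @ $9 + 82 @ $10 = $2,386
Total COGS = $5,971 + $2,386 = $8,357
Ending inventory: 49 @ $14 + 42 @ $13 + 279 @ $10 = $4,022

Ending inventory = $4,022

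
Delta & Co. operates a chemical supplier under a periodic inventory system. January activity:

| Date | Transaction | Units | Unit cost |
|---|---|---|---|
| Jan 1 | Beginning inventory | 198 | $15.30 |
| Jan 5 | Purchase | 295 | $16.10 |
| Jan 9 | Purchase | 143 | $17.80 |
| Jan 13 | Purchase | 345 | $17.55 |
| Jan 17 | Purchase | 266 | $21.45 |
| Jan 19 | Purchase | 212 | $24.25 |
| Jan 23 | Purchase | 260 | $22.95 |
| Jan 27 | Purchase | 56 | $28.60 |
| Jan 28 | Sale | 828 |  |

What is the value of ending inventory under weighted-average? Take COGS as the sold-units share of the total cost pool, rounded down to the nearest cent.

Ending inventory = $18,563.53

Jan 28, sell 828: 828/1775 × $34,794.35 → $16,230.82
Ending inventory (cost pool remaining) = $18,563.53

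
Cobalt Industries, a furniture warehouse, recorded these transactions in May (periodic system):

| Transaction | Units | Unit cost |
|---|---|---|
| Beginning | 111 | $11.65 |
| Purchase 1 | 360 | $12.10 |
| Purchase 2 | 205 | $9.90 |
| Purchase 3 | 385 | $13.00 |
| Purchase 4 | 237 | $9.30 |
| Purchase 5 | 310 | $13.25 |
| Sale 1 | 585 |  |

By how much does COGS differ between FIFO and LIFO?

$27.85

FIFO COGS: 111 @ $11.65 + 360 @ $12.10 + 114 @ $9.90 = $6,777.75
LIFO COGS: 310 @ $13.25 + 237 @ $9.30 + 38 @ $13.00 = $6,805.60
Difference = |$6,777.75 − $6,805.60| = $27.85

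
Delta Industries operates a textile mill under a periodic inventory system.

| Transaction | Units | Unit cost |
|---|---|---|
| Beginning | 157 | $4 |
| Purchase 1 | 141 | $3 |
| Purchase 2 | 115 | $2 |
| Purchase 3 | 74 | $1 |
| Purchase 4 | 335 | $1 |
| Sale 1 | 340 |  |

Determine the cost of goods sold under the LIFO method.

COGS = $340

Sale 1 (340) [LIFO — newest first]: 335 @ $1 + 5 @ $1 = $340
Ending inventory: 157 @ $4 + 141 @ $3 + 115 @ $2 + 69 @ $1 = $1,350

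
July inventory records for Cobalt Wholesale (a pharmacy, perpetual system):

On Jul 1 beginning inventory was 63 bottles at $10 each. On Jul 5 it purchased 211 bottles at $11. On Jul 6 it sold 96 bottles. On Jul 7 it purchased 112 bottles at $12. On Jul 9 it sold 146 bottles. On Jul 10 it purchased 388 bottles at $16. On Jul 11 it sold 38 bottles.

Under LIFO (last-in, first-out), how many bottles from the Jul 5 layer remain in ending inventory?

Jul 6, 96 sold [LIFO — newest first]: 96 @ $11 = $1,056
Jul 9, 146 sold [LIFO — newest first]: 112 @ $12 + 34 @ $11 = $1,718
Jul 11, 38 sold [LIFO — newest first]: 38 @ $16 = $608
Total COGS = $1,056 + $1,718 + $608 = $3,382
Ending inventory: 63 @ $10 + 81 @ $11 + 350 @ $16 = $7,121
Check: goods available $10,503 = COGS $3,382 + ending $7,121

81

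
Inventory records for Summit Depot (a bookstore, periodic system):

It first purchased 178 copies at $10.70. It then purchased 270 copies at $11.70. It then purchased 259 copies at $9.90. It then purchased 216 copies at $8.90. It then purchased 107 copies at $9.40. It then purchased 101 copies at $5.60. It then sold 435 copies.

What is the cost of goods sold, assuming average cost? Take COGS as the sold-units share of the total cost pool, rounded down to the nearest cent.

Sale 1, sell 435: 435/1131 × $11,121.50 → $4,277.50
Ending inventory (cost pool remaining) = $6,844.00

COGS = $4,277.50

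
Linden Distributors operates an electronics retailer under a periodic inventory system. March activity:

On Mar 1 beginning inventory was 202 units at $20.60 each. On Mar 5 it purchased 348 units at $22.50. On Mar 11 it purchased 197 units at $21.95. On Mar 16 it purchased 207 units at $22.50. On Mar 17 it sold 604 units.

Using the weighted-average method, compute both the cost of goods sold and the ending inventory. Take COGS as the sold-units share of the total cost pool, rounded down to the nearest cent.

Mar 17, sell 604: 604/954 × $20,972.85 → $13,278.40
Ending inventory (cost pool remaining) = $7,694.45

COGS = $13,278.40; ending inventory = $7,694.45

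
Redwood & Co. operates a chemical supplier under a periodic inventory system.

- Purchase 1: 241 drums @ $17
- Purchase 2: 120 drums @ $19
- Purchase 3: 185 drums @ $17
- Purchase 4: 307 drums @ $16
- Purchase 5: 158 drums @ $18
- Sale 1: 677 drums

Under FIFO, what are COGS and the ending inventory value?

COGS = $11,618; ending inventory = $5,660

Sale 1 (677) [FIFO — oldest first]: 241 @ $17 + 120 @ $19 + 185 @ $17 + 131 @ $16 = $11,618
Ending inventory: 176 @ $16 + 158 @ $18 = $5,660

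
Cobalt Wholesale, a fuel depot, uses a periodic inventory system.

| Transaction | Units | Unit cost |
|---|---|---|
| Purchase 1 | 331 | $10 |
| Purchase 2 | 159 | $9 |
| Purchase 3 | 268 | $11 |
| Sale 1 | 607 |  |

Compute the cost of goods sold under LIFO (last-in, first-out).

COGS = $6,179

Sale 1 (607) [LIFO — newest first]: 268 @ $11 + 159 @ $9 + 180 @ $10 = $6,179
Ending inventory: 151 @ $10 = $1,510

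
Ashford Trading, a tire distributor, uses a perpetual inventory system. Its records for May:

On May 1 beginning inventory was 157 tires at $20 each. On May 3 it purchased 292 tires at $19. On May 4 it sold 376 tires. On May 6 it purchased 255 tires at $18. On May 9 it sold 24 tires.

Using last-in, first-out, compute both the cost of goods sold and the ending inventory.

COGS = $7,660; ending inventory = $5,618

May 4, 376 sold [LIFO — newest first]: 292 @ $19 + 84 @ $20 = $7,228
May 9, 24 sold [LIFO — newest first]: 24 @ $18 = $432
Total COGS = $7,228 + $432 = $7,660
Ending inventory: 73 @ $20 + 231 @ $18 = $5,618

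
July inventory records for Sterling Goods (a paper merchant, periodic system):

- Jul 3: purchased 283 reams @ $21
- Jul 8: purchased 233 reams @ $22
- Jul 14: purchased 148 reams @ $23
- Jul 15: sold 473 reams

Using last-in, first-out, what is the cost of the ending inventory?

Ending inventory = $4,011

Jul 15, 473 sold [LIFO — newest first]: 148 @ $23 + 233 @ $22 + 92 @ $21 = $10,462
Ending inventory: 191 @ $21 = $4,011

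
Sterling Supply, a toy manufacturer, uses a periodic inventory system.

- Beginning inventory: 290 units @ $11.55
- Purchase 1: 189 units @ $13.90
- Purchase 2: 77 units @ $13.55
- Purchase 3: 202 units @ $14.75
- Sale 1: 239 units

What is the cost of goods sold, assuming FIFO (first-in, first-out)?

Sale 1 (239) [FIFO — oldest first]: 239 @ $11.55 = $2,760.45
Ending inventory: 51 @ $11.55 + 189 @ $13.90 + 77 @ $13.55 + 202 @ $14.75 = $7,239.00

COGS = $2,760.45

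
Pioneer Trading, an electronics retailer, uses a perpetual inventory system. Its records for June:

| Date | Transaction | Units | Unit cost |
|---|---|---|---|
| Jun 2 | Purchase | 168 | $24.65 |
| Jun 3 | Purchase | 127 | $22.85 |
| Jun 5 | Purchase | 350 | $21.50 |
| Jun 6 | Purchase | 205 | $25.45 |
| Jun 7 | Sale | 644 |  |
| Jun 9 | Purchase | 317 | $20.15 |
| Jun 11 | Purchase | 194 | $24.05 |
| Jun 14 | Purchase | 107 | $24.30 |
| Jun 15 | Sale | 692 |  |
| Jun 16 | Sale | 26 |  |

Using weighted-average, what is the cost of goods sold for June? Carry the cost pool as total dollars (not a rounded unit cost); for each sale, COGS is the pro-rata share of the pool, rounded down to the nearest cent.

After Jun 2: 168 on hand, pool $4,141.20 (≈ $24.6500 each)
After Jun 3: 295 on hand, pool $7,043.15 (≈ $23.8751 each)
After Jun 5: 645 on hand, pool $14,568.15 (≈ $22.5863 each)
After Jun 6: 850 on hand, pool $19,785.40 (≈ $23.2769 each)
Jun 7, sell 644: 644/850 × $19,785.40 → $14,990.35
After Jun 9: 523 on hand, pool $11,182.60 (≈ $21.3816 each)
After Jun 11: 717 on hand, pool $15,848.30 (≈ $22.1036 each)
After Jun 14: 824 on hand, pool $18,448.40 (≈ $22.3888 each)
Jun 15, sell 692: 692/824 × $18,448.40 → $15,493.07
Jun 16, sell 26: 26/132 × $2,955.33 → $582.11
Total COGS = $14,990.35 + $15,493.07 + $582.11 = $31,065.53
Ending inventory (cost pool remaining) = $2,373.22

COGS = $31,065.53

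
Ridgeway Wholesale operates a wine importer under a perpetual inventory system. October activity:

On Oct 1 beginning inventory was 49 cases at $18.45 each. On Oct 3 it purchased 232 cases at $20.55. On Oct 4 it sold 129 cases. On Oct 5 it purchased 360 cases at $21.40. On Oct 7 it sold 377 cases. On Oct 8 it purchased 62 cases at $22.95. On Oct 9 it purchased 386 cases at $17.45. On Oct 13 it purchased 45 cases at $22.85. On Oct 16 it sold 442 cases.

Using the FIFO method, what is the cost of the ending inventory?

Oct 4, 129 sold [FIFO — oldest first]: 49 @ $18.45 + 80 @ $20.55 = $2,548.05
Oct 7, 377 sold [FIFO — oldest first]: 152 @ $20.55 + 225 @ $21.40 = $7,938.60
Oct 16, 442 sold [FIFO — oldest first]: 135 @ $21.40 + 62 @ $22.95 + 245 @ $17.45 = $8,587.15
Total COGS = $2,548.05 + $7,938.60 + $8,587.15 = $19,073.80
Ending inventory: 141 @ $17.45 + 45 @ $22.85 = $3,488.70

Ending inventory = $3,488.70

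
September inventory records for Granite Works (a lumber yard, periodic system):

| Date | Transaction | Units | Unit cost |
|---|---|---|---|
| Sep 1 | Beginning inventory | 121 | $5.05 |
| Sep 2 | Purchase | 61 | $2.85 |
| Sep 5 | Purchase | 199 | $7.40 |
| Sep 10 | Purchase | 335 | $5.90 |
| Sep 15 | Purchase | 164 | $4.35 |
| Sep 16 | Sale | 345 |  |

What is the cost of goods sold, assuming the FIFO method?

COGS = $1,991.10

Sep 16, 345 sold [FIFO — oldest first]: 121 @ $5.05 + 61 @ $2.85 + 163 @ $7.40 = $1,991.10
Ending inventory: 36 @ $7.40 + 335 @ $5.90 + 164 @ $4.35 = $2,956.30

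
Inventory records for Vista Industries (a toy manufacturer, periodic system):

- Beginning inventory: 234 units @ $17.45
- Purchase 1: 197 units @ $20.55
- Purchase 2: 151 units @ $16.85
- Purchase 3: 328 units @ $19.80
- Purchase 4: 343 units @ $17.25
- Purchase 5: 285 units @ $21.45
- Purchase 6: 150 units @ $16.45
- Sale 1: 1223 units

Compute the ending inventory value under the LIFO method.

Ending inventory = $8,704.55

Sale 1 (1223) [LIFO — newest first]: 150 @ $16.45 + 285 @ $21.45 + 343 @ $17.25 + 328 @ $19.80 + 117 @ $16.85 = $22,963.35
Ending inventory: 234 @ $17.45 + 197 @ $20.55 + 34 @ $16.85 = $8,704.55
Check: goods available $31,667.90 = COGS $22,963.35 + ending $8,704.55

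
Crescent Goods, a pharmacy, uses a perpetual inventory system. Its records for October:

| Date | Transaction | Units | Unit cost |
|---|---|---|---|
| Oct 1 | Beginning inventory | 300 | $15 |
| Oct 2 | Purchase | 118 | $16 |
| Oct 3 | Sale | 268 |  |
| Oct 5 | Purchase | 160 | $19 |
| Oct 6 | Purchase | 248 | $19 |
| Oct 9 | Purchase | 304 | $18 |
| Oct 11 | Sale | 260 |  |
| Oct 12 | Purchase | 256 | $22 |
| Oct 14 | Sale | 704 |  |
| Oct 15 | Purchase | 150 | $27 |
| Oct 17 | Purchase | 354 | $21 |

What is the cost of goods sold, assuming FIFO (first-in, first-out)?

Oct 3, 268 sold [FIFO — oldest first]: 268 @ $15 = $4,020
Oct 11, 260 sold [FIFO — oldest first]: 32 @ $15 + 118 @ $16 + 110 @ $19 = $4,458
Oct 14, 704 sold [FIFO — oldest first]: 50 @ $19 + 248 @ $19 + 304 @ $18 + 102 @ $22 = $13,378
Total COGS = $4,020 + $4,458 + $13,378 = $21,856
Ending inventory: 154 @ $22 + 150 @ $27 + 354 @ $21 = $14,872

COGS = $21,856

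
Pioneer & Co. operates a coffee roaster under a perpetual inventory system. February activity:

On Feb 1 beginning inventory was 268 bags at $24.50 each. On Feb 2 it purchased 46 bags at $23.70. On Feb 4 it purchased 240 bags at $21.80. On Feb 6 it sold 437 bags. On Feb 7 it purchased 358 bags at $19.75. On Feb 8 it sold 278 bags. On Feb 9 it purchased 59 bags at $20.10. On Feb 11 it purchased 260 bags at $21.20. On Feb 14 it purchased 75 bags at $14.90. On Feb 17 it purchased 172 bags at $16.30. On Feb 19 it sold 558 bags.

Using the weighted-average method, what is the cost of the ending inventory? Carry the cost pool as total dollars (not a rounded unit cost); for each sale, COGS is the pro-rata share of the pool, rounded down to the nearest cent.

After Feb 1: 268 on hand, pool $6,566.00 (≈ $24.5000 each)
After Feb 2: 314 on hand, pool $7,656.20 (≈ $24.3828 each)
After Feb 4: 554 on hand, pool $12,888.20 (≈ $23.2639 each)
Feb 6, sell 437: 437/554 × $12,888.20 → $10,166.32
After Feb 7: 475 on hand, pool $9,792.38 (≈ $20.6155 each)
Feb 8, sell 278: 278/475 × $9,792.38 → $5,731.11
After Feb 9: 256 on hand, pool $5,247.17 (≈ $20.4968 each)
After Feb 11: 516 on hand, pool $10,759.17 (≈ $20.8511 each)
After Feb 14: 591 on hand, pool $11,876.67 (≈ $20.0959 each)
After Feb 17: 763 on hand, pool $14,680.27 (≈ $19.2402 each)
Feb 19, sell 558: 558/763 × $14,680.27 → $10,736.02
Total COGS = $10,166.32 + $5,731.11 + $10,736.02 = $26,633.45
Ending inventory (cost pool remaining) = $3,944.25
Check: goods available $30,577.70 = COGS $26,633.45 + ending $3,944.25

Ending inventory = $3,944.25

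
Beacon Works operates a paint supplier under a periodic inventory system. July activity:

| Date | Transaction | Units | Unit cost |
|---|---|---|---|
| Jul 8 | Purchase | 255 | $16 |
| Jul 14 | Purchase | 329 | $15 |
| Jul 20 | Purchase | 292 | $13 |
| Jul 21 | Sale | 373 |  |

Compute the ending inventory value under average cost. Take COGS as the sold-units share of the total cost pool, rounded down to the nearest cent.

Jul 21, sell 373: 373/876 × $12,811.00 → $5,454.91
Ending inventory (cost pool remaining) = $7,356.09
Check: goods available $12,811.00 = COGS $5,454.91 + ending $7,356.09

Ending inventory = $7,356.09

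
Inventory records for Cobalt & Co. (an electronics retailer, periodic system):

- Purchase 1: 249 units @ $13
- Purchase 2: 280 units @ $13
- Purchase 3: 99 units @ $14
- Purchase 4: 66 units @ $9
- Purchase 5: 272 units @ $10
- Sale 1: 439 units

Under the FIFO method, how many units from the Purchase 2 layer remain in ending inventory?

Sale 1 (439) [FIFO — oldest first]: 249 @ $13 + 190 @ $13 = $5,707
Ending inventory: 90 @ $13 + 99 @ $14 + 66 @ $9 + 272 @ $10 = $5,870
Check: goods available $11,577 = COGS $5,707 + ending $5,870

90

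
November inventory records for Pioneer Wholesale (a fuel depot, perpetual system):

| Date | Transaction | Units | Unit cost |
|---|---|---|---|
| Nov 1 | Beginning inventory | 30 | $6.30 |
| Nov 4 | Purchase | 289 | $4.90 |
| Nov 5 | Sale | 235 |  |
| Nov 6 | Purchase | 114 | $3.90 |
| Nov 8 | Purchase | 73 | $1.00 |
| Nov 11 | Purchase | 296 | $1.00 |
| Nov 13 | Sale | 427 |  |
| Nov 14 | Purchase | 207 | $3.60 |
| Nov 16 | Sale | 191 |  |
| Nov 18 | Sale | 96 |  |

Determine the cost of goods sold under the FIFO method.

Nov 5, 235 sold [FIFO — oldest first]: 30 @ $6.30 + 205 @ $4.90 = $1,193.50
Nov 13, 427 sold [FIFO — oldest first]: 84 @ $4.90 + 114 @ $3.90 + 73 @ $1.00 + 156 @ $1.00 = $1,085.20
Nov 16, 191 sold [FIFO — oldest first]: 140 @ $1.00 + 51 @ $3.60 = $323.60
Nov 18, 96 sold [FIFO — oldest first]: 96 @ $3.60 = $345.60
Total COGS = $1,193.50 + $1,085.20 + $323.60 + $345.60 = $2,947.90
Ending inventory: 60 @ $3.60 = $216.00

COGS = $2,947.90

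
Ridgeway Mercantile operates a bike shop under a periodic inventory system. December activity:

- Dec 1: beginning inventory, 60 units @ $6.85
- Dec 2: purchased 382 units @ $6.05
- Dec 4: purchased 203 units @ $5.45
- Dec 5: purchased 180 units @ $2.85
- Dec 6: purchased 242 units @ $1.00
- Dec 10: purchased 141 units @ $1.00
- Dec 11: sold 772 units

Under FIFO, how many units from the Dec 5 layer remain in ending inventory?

53

Dec 11, 772 sold [FIFO — oldest first]: 60 @ $6.85 + 382 @ $6.05 + 203 @ $5.45 + 127 @ $2.85 = $4,190.40
Ending inventory: 53 @ $2.85 + 242 @ $1.00 + 141 @ $1.00 = $534.05
Check: goods available $4,724.45 = COGS $4,190.40 + ending $534.05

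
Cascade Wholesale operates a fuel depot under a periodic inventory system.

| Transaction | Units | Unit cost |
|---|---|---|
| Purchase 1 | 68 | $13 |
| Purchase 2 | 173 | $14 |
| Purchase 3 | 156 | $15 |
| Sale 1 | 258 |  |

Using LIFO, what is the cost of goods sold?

Sale 1 (258) [LIFO — newest first]: 156 @ $15 + 102 @ $14 = $3,768
Ending inventory: 68 @ $13 + 71 @ $14 = $1,878
Check: goods available $5,646 = COGS $3,768 + ending $1,878

COGS = $3,768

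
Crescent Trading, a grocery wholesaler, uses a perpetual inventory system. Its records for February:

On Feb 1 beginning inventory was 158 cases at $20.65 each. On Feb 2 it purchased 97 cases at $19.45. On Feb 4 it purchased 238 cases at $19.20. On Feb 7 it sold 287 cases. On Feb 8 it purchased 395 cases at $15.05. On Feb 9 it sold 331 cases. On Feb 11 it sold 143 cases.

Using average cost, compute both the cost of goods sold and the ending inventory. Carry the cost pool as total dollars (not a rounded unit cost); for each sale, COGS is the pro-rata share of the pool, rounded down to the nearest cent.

After Feb 1: 158 on hand, pool $3,262.70 (≈ $20.6500 each)
After Feb 2: 255 on hand, pool $5,149.35 (≈ $20.1935 each)
After Feb 4: 493 on hand, pool $9,718.95 (≈ $19.7139 each)
Feb 7, sell 287: 287/493 × $9,718.95 → $5,657.88
After Feb 8: 601 on hand, pool $10,005.82 (≈ $16.6486 each)
Feb 9, sell 331: 331/601 × $10,005.82 → $5,510.69
Feb 11, sell 143: 143/270 × $4,495.13 → $2,380.75
Total COGS = $5,657.88 + $5,510.69 + $2,380.75 = $13,549.32
Ending inventory (cost pool remaining) = $2,114.38
Check: goods available $15,663.70 = COGS $13,549.32 + ending $2,114.38

COGS = $13,549.32; ending inventory = $2,114.38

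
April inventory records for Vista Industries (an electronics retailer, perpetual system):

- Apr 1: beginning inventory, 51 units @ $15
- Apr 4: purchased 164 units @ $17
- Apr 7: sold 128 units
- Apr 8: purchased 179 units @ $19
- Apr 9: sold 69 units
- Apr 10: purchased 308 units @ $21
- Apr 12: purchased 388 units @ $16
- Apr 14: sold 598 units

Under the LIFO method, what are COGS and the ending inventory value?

COGS = $14,105; ending inventory = $5,525

Apr 7, 128 sold [LIFO — newest first]: 128 @ $17 = $2,176
Apr 9, 69 sold [LIFO — newest first]: 69 @ $19 = $1,311
Apr 14, 598 sold [LIFO — newest first]: 388 @ $16 + 210 @ $21 = $10,618
Total COGS = $2,176 + $1,311 + $10,618 = $14,105
Ending inventory: 51 @ $15 + 36 @ $17 + 110 @ $19 + 98 @ $21 = $5,525
Check: goods available $19,630 = COGS $14,105 + ending $5,525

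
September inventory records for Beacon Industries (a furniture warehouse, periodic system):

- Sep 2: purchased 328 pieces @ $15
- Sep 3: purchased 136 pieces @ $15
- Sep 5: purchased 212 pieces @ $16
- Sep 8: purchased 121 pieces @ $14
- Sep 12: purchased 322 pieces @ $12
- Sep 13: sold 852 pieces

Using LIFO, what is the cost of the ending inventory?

Ending inventory = $4,005

Sep 13, 852 sold [LIFO — newest first]: 322 @ $12 + 121 @ $14 + 212 @ $16 + 136 @ $15 + 61 @ $15 = $11,905
Ending inventory: 267 @ $15 = $4,005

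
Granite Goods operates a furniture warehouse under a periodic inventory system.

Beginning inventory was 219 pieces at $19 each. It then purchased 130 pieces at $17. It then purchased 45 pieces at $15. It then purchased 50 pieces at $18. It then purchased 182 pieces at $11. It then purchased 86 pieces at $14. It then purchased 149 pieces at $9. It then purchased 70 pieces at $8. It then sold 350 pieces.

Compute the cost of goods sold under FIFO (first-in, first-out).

Sale 1 (350) [FIFO — oldest first]: 219 @ $19 + 130 @ $17 + 1 @ $15 = $6,386
Ending inventory: 44 @ $15 + 50 @ $18 + 182 @ $11 + 86 @ $14 + 149 @ $9 + 70 @ $8 = $6,667

COGS = $6,386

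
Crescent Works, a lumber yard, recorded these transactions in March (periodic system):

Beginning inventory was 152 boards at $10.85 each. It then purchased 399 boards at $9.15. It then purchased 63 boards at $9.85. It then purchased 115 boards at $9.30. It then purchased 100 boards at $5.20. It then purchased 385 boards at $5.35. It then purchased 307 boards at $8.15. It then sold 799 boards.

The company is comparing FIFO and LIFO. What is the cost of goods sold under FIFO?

FIFO COGS: 152 @ $10.85 + 399 @ $9.15 + 63 @ $9.85 + 115 @ $9.30 + 70 @ $5.20 = $7,354.10
LIFO COGS: 307 @ $8.15 + 385 @ $5.35 + 100 @ $5.20 + 7 @ $9.30 = $5,146.90

COGS = $7,354.10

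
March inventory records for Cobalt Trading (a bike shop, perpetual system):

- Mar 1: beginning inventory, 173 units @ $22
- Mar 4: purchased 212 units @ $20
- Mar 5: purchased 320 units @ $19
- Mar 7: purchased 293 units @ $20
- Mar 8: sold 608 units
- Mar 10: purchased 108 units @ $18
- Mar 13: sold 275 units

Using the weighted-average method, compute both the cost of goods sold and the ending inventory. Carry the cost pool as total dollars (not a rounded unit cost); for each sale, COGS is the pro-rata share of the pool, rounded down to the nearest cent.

COGS = $17,562.16; ending inventory = $4,367.84

After Mar 1: 173 on hand, pool $3,806.00 (≈ $22.0000 each)
After Mar 4: 385 on hand, pool $8,046.00 (≈ $20.8987 each)
After Mar 5: 705 on hand, pool $14,126.00 (≈ $20.0369 each)
After Mar 7: 998 on hand, pool $19,986.00 (≈ $20.0261 each)
Mar 8, sell 608: 608/998 × $19,986.00 → $12,175.83
After Mar 10: 498 on hand, pool $9,754.17 (≈ $19.5867 each)
Mar 13, sell 275: 275/498 × $9,754.17 → $5,386.33
Total COGS = $12,175.83 + $5,386.33 = $17,562.16
Ending inventory (cost pool remaining) = $4,367.84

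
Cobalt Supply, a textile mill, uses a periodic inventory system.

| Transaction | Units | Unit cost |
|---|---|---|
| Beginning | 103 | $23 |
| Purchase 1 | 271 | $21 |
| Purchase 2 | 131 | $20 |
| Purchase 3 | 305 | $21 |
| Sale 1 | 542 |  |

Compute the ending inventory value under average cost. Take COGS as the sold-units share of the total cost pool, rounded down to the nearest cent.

Ending inventory = $5,652.82

Sale 1, sell 542: 542/810 × $17,085.00 → $11,432.18
Ending inventory (cost pool remaining) = $5,652.82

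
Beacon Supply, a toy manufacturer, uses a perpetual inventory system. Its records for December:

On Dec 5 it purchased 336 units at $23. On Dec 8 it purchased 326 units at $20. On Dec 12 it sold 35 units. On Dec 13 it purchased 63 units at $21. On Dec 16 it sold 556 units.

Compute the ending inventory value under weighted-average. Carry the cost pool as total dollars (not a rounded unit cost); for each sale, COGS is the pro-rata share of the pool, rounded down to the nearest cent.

Ending inventory = $2,877.65

After Dec 5: 336 on hand, pool $7,728.00 (≈ $23.0000 each)
After Dec 8: 662 on hand, pool $14,248.00 (≈ $21.5227 each)
Dec 12, sell 35: 35/662 × $14,248.00 → $753.29
After Dec 13: 690 on hand, pool $14,817.71 (≈ $21.4749 each)
Dec 16, sell 556: 556/690 × $14,817.71 → $11,940.06
Total COGS = $753.29 + $11,940.06 = $12,693.35
Ending inventory (cost pool remaining) = $2,877.65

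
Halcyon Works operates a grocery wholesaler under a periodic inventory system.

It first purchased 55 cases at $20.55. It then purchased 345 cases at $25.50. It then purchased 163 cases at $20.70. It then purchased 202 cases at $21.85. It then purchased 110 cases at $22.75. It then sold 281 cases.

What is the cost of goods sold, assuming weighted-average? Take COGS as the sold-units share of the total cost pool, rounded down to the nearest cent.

COGS = $6,492.88

Sale 1, sell 281: 281/875 × $20,218.05 → $6,492.88
Ending inventory (cost pool remaining) = $13,725.17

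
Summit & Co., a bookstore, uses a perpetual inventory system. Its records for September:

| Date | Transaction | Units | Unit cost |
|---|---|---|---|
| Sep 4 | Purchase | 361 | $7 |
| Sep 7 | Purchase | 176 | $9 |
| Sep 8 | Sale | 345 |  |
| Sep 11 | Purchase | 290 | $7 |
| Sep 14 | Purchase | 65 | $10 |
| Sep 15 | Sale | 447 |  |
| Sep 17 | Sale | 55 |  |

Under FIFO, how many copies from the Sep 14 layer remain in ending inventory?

Sep 8, 345 sold [FIFO — oldest first]: 345 @ $7 = $2,415
Sep 15, 447 sold [FIFO — oldest first]: 16 @ $7 + 176 @ $9 + 255 @ $7 = $3,481
Sep 17, 55 sold [FIFO — oldest first]: 35 @ $7 + 20 @ $10 = $445
Total COGS = $2,415 + $3,481 + $445 = $6,341
Ending inventory: 45 @ $10 = $450

45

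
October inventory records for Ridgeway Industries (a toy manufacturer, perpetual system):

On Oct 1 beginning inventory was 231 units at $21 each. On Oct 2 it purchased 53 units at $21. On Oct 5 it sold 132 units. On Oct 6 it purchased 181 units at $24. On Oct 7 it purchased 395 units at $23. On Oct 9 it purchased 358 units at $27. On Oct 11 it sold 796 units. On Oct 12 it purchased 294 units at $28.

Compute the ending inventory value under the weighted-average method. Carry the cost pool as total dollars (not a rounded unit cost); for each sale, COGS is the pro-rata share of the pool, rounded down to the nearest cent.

Ending inventory = $15,251.55

After Oct 1: 231 on hand, pool $4,851.00 (≈ $21.0000 each)
After Oct 2: 284 on hand, pool $5,964.00 (≈ $21.0000 each)
Oct 5, sell 132: 132/284 × $5,964.00 → $2,772.00
After Oct 6: 333 on hand, pool $7,536.00 (≈ $22.6306 each)
After Oct 7: 728 on hand, pool $16,621.00 (≈ $22.8310 each)
After Oct 9: 1086 on hand, pool $26,287.00 (≈ $24.2053 each)
Oct 11, sell 796: 796/1086 × $26,287.00 → $19,267.45
After Oct 12: 584 on hand, pool $15,251.55 (≈ $26.1157 each)
Total COGS = $2,772.00 + $19,267.45 = $22,039.45
Ending inventory (cost pool remaining) = $15,251.55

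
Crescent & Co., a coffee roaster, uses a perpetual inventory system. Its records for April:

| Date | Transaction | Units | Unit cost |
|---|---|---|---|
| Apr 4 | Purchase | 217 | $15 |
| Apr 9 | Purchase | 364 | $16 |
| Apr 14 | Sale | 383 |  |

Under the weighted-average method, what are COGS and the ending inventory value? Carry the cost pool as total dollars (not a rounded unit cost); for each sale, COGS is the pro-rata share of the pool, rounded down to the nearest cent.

COGS = $5,984.95; ending inventory = $3,094.05

After Apr 4: 217 on hand, pool $3,255.00 (≈ $15.0000 each)
After Apr 9: 581 on hand, pool $9,079.00 (≈ $15.6265 each)
Apr 14, sell 383: 383/581 × $9,079.00 → $5,984.95
Ending inventory (cost pool remaining) = $3,094.05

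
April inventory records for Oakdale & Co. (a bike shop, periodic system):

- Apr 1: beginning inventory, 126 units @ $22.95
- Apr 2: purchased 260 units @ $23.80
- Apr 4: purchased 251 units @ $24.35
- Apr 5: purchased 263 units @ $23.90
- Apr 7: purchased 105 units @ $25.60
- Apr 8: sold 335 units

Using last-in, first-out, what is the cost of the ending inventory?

Ending inventory = $15,980.25

Apr 8, 335 sold [LIFO — newest first]: 105 @ $25.60 + 230 @ $23.90 = $8,185.00
Ending inventory: 126 @ $22.95 + 260 @ $23.80 + 251 @ $24.35 + 33 @ $23.90 = $15,980.25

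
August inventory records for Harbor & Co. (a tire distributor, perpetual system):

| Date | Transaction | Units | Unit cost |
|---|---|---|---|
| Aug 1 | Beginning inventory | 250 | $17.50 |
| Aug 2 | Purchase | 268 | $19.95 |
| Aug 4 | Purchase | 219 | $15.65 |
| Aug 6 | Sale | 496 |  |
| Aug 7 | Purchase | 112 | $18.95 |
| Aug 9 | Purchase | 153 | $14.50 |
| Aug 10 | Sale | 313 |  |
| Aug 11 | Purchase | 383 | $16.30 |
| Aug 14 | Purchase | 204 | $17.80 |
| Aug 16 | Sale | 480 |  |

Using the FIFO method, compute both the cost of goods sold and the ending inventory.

Aug 6, 496 sold [FIFO — oldest first]: 250 @ $17.50 + 246 @ $19.95 = $9,282.70
Aug 10, 313 sold [FIFO — oldest first]: 22 @ $19.95 + 219 @ $15.65 + 72 @ $18.95 = $5,230.65
Aug 16, 480 sold [FIFO — oldest first]: 40 @ $18.95 + 153 @ $14.50 + 287 @ $16.30 = $7,654.60
Total COGS = $9,282.70 + $5,230.65 + $7,654.60 = $22,167.95
Ending inventory: 96 @ $16.30 + 204 @ $17.80 = $5,196.00

COGS = $22,167.95; ending inventory = $5,196.00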